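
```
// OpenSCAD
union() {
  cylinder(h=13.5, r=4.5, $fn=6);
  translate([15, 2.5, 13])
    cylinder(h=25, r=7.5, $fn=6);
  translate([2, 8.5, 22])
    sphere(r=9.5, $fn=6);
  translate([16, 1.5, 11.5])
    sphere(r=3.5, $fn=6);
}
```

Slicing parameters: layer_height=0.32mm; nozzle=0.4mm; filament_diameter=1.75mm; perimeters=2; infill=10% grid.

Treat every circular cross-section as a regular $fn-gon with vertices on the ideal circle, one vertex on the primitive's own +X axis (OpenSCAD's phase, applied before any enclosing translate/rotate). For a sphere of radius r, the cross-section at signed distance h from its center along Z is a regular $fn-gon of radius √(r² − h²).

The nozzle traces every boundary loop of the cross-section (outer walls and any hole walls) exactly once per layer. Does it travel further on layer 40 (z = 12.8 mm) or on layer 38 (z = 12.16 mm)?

layer 40 (z = 12.8 mm)

Layer 40 (z = 12.8): the r=4.5 cylinder gives a regular 6-gon of circumradius 4.5 (constant along its height) (perimeter = 2·6·4.500·sin(180°/6) = 27.00 mm); the cylinder at (15, 2.5) is absent (z outside [13, 38]); the r=9.5 sphere at (2, 8.5) slices to a regular 6-gon of circumradius 2.369 (√(r²−h²) with h=9.2 from center) (perimeter = 2·6·2.369·sin(180°/6) = 14.21 mm); the r=3.5 sphere at (16, 1.5) contributes a regular 6-gon of circumradius √(3.5²−1.3²) = 3.250 (perimeter = 2·6·3.250·sin(180°/6) = 19.50 mm); Merging all regions: the 3 present regions are separate (no shared area or edge), so areas and boundary lengths simply add and each stays a separate island — boundary = 60.71 mm. So its perimeter = 60.71 mm. Layer 38 (z = 12.16): the r=4.5 cylinder gives a regular 6-gon of circumradius 4.5 (constant along its height) (perimeter = 2·6·4.500·sin(180°/6) = 27.00 mm); the cylinder at (15, 2.5) does not reach this height (z outside [13, 38]); the sphere at (2, 8.5) is absent (|z−center|=9.840 > r=9.5); the r=3.5 sphere at (16, 1.5) contributes a regular 6-gon of circumradius √(3.5²−0.66²) = 3.437 (perimeter = 2·6·3.437·sin(180°/6) = 20.62 mm); Combining (union): the 2 present regions are separate (no shared area or edge), so areas and boundary lengths simply add and each stays a separate island — boundary = 47.62 mm. So its perimeter = 47.62 mm. Layer 40 is larger (60.71 vs 47.62 mm).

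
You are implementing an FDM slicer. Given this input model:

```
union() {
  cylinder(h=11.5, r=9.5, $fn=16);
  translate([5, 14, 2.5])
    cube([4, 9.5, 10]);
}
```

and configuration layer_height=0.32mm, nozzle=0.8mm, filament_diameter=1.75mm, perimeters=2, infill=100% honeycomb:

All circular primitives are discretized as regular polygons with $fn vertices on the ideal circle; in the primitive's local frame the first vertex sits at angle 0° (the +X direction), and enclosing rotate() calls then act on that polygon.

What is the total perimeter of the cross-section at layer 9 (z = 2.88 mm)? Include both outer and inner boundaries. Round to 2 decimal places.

At z = 2.88 mm: the r=9.5 cylinder contributes a regular 16-gon of circumradius 9.5 (perimeter = 2·16·9.500·sin(180°/16) = 59.31 mm); the 4×9.5 cube at (5, 14) contributes its full rectangle (perimeter 27.00 mm); Taking the union: the 2 present regions are separate (no shared area or edge), so areas and boundary lengths simply add and each stays a separate island — boundary = 86.31 mm. Overall, the cross-section has 2 separate islands. Total boundary length (outer) = 86.31 mm.

86.31 mm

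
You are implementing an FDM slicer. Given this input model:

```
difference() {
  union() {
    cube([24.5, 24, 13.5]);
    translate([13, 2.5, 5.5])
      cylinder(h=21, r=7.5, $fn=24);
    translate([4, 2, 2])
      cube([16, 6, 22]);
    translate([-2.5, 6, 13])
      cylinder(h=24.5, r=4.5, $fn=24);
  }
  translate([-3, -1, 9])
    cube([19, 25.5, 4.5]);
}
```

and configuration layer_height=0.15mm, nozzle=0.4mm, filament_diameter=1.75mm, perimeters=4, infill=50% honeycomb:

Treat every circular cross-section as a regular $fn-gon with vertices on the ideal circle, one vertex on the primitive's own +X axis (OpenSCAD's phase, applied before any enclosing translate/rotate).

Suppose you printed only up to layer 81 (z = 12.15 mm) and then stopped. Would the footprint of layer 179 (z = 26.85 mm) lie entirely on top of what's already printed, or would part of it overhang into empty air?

Compare the two slices. At z = 12.15: the 24.5×24 cube contributes its full rectangle (area 588.00 mm²); the r=7.5 cylinder at (13, 2.5) contributes a regular 24-gon of circumradius 7.5 (area = (24/2)·7.500²·sin(360°/24) = 174.70 mm²); the 16×6 cube at (4, 2) contributes its full rectangle (area 96.00 mm²); the cylinder at (-2.5, 6) is not intersected at this z (z outside [13, 37.5]); Merging all regions: the regions partially overlap — summed areas 858.70 mm² minus the doubly-counted overlap 219.94 mm² gives 638.76 mm² — area = 638.76 mm²; the cube at (-3, -1) is present — its section is the full 19×25.5 rectangle (area 484.50 mm²); After the difference (first − rest): starting from the result so far (638.76 mm²), the 19×25.5 cube at (-3, -1) partially overlaps it — only the 393.81 mm² overlap (of its 484.50 mm²) is removed, clipping the outline — area = 244.96 mm². At z = 26.85: the cube does not reach this height (z outside [0, 13.5]); the cylinder at (13, 2.5) is absent (z outside [5.5, 26.5]); the cube at (4, 2) does not reach this height (z outside [2, 24]); the r=4.5 cylinder at (-2.5, 6) gives a regular 24-gon of circumradius 4.5 (constant along its height) (area = (24/2)·4.500²·sin(360°/24) = 62.89 mm²); Combining (union): only the r=4.5 cylinder at (-2.5, 6) is present, so the union is just that shape — area = 62.89 mm²; the cube at (-3, -1) is not intersected at this z (z outside [9, 13.5]); After the difference (first − rest): none of the subtracted shapes is present at this height, so the result so far is unchanged — area = 62.89 mm². Checking containment: at z = 26.85 the cross-section extends beyond the z = 12.15 cross-section by about 62.89 mm².

part overhangs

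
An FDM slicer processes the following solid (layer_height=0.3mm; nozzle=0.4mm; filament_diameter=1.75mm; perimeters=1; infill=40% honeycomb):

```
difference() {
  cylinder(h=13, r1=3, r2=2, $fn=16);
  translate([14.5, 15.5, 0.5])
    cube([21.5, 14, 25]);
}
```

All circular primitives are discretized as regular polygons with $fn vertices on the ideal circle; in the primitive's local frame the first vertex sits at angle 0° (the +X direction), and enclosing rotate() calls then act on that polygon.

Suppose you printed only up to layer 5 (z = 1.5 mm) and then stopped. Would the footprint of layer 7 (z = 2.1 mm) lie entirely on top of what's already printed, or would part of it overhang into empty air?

Compare the two slices. At z = 1.5: the cone contributes a regular 16-gon of circumradius 2.885 (interpolated between r1=3 and r2=2 at t=0.115) (area = (16/2)·2.885²·sin(360°/16) = 25.47 mm²); the 21.5×14 cube at (14.5, 15.5) contributes its full rectangle (area 301.00 mm²); After the difference (first − rest): starting from the cone (25.47 mm²), the 21.5×14 cube at (14.5, 15.5) misses the remaining region (no effect) — area = 25.47 mm². At z = 2.1: the cone (r1=3→r2=2) has section circumradius 2.838 here — a regular 16-gon (area = (16/2)·2.838²·sin(360°/16) = 24.67 mm²); the cube at (14.5, 15.5) is present — its section is the full 21.5×14 rectangle (area 301.00 mm²); Taking the first minus the rest: starting from the cone (24.67 mm²), the 21.5×14 cube at (14.5, 15.5) misses the remaining region (no effect) — area = 24.67 mm². Checking containment: the cross-section at z = 2.1 is a subset of the cross-section at z = 1.5.

entirely on top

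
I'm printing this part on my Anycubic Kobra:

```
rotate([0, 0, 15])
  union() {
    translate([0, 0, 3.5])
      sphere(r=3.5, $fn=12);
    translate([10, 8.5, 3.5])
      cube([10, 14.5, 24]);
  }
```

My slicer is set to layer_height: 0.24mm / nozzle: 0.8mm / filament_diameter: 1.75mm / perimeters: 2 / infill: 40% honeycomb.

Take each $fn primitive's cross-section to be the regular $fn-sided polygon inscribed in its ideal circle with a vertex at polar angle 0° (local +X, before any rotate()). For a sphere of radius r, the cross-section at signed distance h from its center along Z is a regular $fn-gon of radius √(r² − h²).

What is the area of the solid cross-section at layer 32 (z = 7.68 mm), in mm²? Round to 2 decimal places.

145.00 mm²

At z = 7.68 mm: the sphere is not intersected at this z (|z−center|=4.180 > r=3.5); the 10×14.5 cube at (10, 8.5) contributes its full rectangle (area 145.00 mm²); Combining (union): only the 10×14.5 cube at (10, 8.5) is present, so the union is just that shape — area = 145.00 mm²; (whole slice rotated 15° about Z — lengths, areas and connectivity unchanged). Overall, the cross-section is a single solid region. Net area = 145.00 mm².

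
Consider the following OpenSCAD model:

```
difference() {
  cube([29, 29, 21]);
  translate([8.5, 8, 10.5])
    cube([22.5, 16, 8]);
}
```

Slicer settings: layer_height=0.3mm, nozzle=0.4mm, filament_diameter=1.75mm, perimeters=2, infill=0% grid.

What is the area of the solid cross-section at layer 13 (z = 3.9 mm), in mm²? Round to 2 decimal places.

At z = 3.9 mm: the cube is present — its section is the full 29×29 rectangle (area 841.00 mm²); the cube at (8.5, 8) is absent (z outside [10.5, 18.5]); Subtracting the remaining from the first: none of the subtracted shapes is present at this height, so the 29×29 cube is unchanged — area = 841.00 mm². Overall, the cross-section is a single solid region. Net area = 841.00 mm².

841.00 mm²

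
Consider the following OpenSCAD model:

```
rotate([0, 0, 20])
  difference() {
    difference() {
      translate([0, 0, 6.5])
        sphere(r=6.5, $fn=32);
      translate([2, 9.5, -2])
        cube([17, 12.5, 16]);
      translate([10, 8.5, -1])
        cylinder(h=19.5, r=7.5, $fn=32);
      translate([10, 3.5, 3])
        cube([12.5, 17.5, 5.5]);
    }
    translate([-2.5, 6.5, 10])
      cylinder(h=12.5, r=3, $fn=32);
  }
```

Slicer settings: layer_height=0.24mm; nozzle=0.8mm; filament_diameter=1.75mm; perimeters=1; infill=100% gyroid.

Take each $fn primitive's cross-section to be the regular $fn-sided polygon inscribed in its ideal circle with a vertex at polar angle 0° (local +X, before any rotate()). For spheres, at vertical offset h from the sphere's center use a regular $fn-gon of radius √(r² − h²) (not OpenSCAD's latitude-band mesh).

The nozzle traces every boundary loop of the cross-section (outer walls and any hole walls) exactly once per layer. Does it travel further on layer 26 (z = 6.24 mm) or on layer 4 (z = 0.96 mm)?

layer 26 (z = 6.24 mm)

Layer 26 (z = 6.24): the r=6.5 sphere slices to a regular 32-gon of circumradius 6.495 (√(r²−h²) with h=0.26 from center) (perimeter = 2·32·6.495·sin(180°/32) = 40.74 mm); the 17×12.5 cube at (2, 9.5) contributes its full rectangle (perimeter 59.00 mm); the cylinder at (10, 8.5): section is a regular 32-gon, circumradius r=7.5 (perimeter = 2·32·7.500·sin(180°/32) = 47.05 mm); the cube at (10, 3.5) (footprint 12.5×17.5) is included at this height (perimeter 60.00 mm); Taking the first minus the rest: starting from the r=6.5 sphere, the 17×12.5 cube at (2, 9.5) misses the remaining region (no effect); the r=7.5 cylinder at (10, 8.5) partially overlaps it — only the 2.62 mm² overlap (of its 175.58 mm²) is removed, clipping the outline; the 12.5×17.5 cube at (10, 3.5) misses the remaining region (no effect) — boundary = 40.70 mm; the cylinder at (-2.5, 6.5) is not intersected at this z (z outside [10, 22.5]); After the difference (first − rest): none of the subtracted shapes is present at this height, so the result so far is unchanged — boundary = 40.70 mm; (rotated 20° about Z; rotation is an isometry so areas/perimeters/island counts are preserved). So its perimeter = 40.70 mm. Layer 4 (z = 0.96): the r=6.5 sphere contributes a regular 32-gon of circumradius √(6.5²−5.54²) = 3.400 (perimeter = 2·32·3.400·sin(180°/32) = 21.33 mm); the 17×12.5 cube at (2, 9.5) contributes its full rectangle (perimeter 59.00 mm); the cylinder at (10, 8.5): section is a regular 32-gon, circumradius r=7.5 (perimeter = 2·32·7.500·sin(180°/32) = 47.05 mm); the cube at (10, 3.5) is absent (z outside [3, 8.5]); Taking the first minus the rest: starting from the r=6.5 sphere, the 17×12.5 cube at (2, 9.5) misses the remaining region (no effect); the r=7.5 cylinder at (10, 8.5) misses the remaining region (no effect) — boundary = 21.33 mm; the cylinder at (-2.5, 6.5) is not intersected at this z (z outside [10, 22.5]); Subtracting the remaining from the first: none of the subtracted shapes is present at this height, so that combined region is unchanged — boundary = 21.33 mm; (rotated 20° about Z; rotation is an isometry so areas/perimeters/island counts are preserved). So its perimeter = 21.33 mm. Layer 26 is larger (40.70 vs 21.33 mm).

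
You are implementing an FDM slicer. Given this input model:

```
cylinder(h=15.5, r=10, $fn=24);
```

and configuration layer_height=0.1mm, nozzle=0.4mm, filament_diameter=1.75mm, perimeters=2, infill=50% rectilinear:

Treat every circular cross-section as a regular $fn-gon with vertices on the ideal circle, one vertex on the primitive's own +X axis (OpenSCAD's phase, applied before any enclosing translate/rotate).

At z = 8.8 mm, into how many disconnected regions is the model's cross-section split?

At z = 8.8 mm: the r=10 cylinder gives a regular 24-gon of circumradius 10 (constant along its height). The result has 1 disconnected region.

1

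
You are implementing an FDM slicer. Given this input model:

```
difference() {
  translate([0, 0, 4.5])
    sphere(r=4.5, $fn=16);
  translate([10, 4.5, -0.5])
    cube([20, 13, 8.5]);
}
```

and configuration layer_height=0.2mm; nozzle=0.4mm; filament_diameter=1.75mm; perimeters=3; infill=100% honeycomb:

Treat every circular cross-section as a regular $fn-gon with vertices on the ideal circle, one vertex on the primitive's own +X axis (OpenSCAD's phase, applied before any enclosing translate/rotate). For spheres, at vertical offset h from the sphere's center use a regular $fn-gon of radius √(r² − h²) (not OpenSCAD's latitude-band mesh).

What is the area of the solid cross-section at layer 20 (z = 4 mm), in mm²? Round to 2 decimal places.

61.23 mm²

At z = 4 mm: the r=4.5 sphere slices to a regular 16-gon of circumradius 4.472 (√(r²−h²) with h=0.5 from center) (area = (16/2)·4.472²·sin(360°/16) = 61.23 mm²); the cube at (10, 4.5) (footprint 20×13) is included at this height (area 260.00 mm²); Subtracting the remaining from the first: starting from the r=4.5 sphere (61.23 mm²), the 20×13 cube at (10, 4.5) misses the remaining region (no effect) — area = 61.23 mm². Overall, the cross-section is a single solid region. Net area = 61.23 mm².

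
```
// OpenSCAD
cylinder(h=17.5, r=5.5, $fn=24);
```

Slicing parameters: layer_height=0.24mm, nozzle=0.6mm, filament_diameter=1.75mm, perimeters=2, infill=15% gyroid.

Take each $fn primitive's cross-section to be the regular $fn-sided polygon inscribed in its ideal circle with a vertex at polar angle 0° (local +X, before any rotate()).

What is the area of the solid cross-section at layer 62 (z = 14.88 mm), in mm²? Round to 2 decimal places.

93.95 mm²

At z = 14.88 mm: the r=5.5 cylinder gives a regular 24-gon of circumradius 5.5 (constant along its height) (area = (24/2)·5.500²·sin(360°/24) = 93.95 mm²). Overall, the cross-section is a single solid region. Net area = 93.95 mm².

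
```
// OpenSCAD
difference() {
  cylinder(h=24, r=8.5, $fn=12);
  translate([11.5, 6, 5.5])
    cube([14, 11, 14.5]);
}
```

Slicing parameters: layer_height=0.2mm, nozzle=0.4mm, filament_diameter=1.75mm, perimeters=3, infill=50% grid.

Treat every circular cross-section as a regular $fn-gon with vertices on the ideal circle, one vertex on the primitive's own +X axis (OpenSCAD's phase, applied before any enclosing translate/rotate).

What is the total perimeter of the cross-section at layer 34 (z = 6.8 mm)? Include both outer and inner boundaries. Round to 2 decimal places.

At z = 6.8 mm: the r=8.5 cylinder contributes a regular 12-gon of circumradius 8.5 (perimeter = 2·12·8.500·sin(180°/12) = 52.80 mm); the cube at (11.5, 6) is present — its section is the full 14×11 rectangle (perimeter 50.00 mm); After the difference (first − rest): starting from the r=8.5 cylinder, the 14×11 cube at (11.5, 6) misses the remaining region (no effect) — boundary = 52.80 mm. Overall, the cross-section is a single solid region. Total boundary length (outer) = 52.80 mm.

52.80 mm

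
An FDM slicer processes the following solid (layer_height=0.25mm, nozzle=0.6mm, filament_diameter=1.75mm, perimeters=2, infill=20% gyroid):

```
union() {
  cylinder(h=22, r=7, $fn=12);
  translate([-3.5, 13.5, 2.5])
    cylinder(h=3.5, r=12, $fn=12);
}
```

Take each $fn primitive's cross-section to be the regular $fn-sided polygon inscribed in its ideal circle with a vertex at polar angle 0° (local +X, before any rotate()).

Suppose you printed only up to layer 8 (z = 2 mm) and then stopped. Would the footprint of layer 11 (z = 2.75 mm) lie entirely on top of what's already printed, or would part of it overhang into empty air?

part overhangs

Compare the two slices. At z = 2: the cylinder: section is a regular 12-gon, circumradius r=7 (area = (12/2)·7.000²·sin(360°/12) = 147.00 mm²); the cylinder at (-3.5, 13.5) is not intersected at this z (z outside [2.5, 6]); Taking the union: only the r=7 cylinder is present, so the union is just that shape — area = 147.00 mm². At z = 2.75: the r=7 cylinder contributes a regular 12-gon of circumradius 7 (area = (12/2)·7.000²·sin(360°/12) = 147.00 mm²); the r=12 cylinder at (-3.5, 13.5) gives a regular 12-gon of circumradius 12 (constant along its height) (area = (12/2)·12.000²·sin(360°/12) = 432.00 mm²); Combining (union): the regions partially overlap — summed areas 579.00 mm² minus the doubly-counted overlap 36.98 mm² gives 542.02 mm² — area = 542.02 mm². Checking containment: at z = 2.75 the cross-section extends beyond the z = 2 cross-section by about 395.02 mm².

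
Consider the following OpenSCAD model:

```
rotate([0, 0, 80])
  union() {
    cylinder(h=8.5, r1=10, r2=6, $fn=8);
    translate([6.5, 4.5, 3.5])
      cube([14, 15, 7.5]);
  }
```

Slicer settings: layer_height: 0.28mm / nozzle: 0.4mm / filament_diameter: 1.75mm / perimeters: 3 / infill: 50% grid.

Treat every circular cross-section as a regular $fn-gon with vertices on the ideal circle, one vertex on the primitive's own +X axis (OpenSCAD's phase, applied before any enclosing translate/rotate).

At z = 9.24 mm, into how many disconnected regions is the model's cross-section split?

1

At z = 9.24 mm: the cone does not reach this height (z outside [0, 8.5]); the cube at (6.5, 4.5) (footprint 14×15) is included at this height; Merging all regions: only the 14×15 cube at (6.5, 4.5) is present, so the union is just that shape — 1 connected region; (whole slice rotated 80° about Z — lengths, areas and connectivity unchanged). The result has 1 disconnected region.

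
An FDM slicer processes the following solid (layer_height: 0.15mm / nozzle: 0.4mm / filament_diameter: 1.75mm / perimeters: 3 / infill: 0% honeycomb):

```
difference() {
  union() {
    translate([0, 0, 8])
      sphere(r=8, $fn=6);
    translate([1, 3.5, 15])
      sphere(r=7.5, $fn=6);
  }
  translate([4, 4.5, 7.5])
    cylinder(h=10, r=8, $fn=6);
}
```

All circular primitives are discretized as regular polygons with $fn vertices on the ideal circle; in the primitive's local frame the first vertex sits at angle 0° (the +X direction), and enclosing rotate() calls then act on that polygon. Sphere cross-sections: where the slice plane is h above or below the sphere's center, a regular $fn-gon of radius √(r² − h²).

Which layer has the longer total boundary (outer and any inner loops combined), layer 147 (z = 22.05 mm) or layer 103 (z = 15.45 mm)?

Layer 147 (z = 22.05): the sphere does not reach this height (|z−center|=14.050 > r=8); the sphere at (1, 3.5): section is a regular 6-gon, circumradius = √(r²−h²) = √(7.5²−7.05²) = 2.559 (perimeter = 2·6·2.559·sin(180°/6) = 15.35 mm); Merging all regions: only the r=7.5 sphere at (1, 3.5) is present, so the union is just that shape — boundary = 15.35 mm; the cylinder at (4, 4.5) is not intersected at this z (z outside [7.5, 17.5]); Subtracting the remaining from the first: none of the subtracted shapes is present at this height, so that combined region is unchanged — boundary = 15.35 mm. So its perimeter = 15.35 mm. Layer 103 (z = 15.45): the r=8 sphere slices to a regular 6-gon of circumradius 2.915 (√(r²−h²) with h=7.45 from center) (perimeter = 2·6·2.915·sin(180°/6) = 17.49 mm); the sphere at (1, 3.5): section is a regular 6-gon, circumradius = √(r²−h²) = √(7.5²−0.45²) = 7.486 (perimeter = 2·6·7.486·sin(180°/6) = 44.92 mm); Taking the union: the r=8 sphere lies entirely inside the r=7.5 sphere at (1, 3.5), so the union is just the r=7.5 sphere at (1, 3.5) — boundary = 44.92 mm; the r=8 cylinder at (4, 4.5) contributes a regular 6-gon of circumradius 8 (perimeter = 2·6·8.000·sin(180°/6) = 48.00 mm); Subtracting the remaining from the first: starting from that combined region, the r=8 cylinder at (4, 4.5) partially overlaps it — only the 110.16 mm² overlap (of its 166.28 mm²) is removed, clipping the outline — boundary = 44.41 mm. So its perimeter = 44.41 mm. Layer 103 is larger (44.41 vs 15.35 mm).

layer 103 (z = 15.45 mm)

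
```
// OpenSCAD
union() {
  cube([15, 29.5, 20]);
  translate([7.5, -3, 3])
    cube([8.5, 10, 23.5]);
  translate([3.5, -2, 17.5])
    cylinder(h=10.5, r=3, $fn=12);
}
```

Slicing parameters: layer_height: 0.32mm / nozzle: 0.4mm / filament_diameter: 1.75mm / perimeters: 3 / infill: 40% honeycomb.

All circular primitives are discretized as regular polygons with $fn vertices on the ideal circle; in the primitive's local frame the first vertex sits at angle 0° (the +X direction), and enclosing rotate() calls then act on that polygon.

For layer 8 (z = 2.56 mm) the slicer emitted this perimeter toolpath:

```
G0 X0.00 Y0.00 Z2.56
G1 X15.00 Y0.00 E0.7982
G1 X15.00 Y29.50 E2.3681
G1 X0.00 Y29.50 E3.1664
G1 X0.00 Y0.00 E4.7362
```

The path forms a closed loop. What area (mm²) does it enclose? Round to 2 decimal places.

Apply the shoelace formula to the sequence of (X, Y) vertices; enclosed area = 442.50 mm².

442.50 mm²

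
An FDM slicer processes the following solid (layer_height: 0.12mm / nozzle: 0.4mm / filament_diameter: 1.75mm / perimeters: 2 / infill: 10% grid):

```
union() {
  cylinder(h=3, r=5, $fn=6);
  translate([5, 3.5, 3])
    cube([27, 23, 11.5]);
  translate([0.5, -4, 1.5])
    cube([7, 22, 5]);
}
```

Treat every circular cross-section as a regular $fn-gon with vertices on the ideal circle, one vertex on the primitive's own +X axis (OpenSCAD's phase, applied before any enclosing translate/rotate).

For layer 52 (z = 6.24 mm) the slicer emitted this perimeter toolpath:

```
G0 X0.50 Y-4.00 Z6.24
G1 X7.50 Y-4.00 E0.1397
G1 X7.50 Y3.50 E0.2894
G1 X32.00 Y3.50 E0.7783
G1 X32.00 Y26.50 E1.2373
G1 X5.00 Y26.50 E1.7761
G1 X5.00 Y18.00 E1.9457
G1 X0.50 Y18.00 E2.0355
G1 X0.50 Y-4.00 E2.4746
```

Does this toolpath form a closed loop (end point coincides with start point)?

yes

Start point (G0): (0.50, -4.00). End point (last G1): the path returns to the start — closed.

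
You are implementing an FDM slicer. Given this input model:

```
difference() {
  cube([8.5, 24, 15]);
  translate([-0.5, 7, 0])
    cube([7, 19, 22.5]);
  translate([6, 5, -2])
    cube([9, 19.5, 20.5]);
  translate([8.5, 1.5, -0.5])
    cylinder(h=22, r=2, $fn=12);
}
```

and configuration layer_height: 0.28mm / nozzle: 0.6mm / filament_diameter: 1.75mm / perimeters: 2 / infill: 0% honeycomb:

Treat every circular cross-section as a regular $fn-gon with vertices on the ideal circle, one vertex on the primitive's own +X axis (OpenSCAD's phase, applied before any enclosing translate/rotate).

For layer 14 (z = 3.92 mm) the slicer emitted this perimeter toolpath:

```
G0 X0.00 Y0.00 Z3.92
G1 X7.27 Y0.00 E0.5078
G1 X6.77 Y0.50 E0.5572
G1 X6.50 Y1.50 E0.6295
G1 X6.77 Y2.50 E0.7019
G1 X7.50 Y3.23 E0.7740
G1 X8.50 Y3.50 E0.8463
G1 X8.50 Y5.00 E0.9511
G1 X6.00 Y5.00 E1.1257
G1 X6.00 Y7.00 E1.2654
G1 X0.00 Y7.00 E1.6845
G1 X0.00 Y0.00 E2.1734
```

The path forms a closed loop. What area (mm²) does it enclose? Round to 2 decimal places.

Apply the shoelace formula to the sequence of (X, Y) vertices; enclosed area = 48.90 mm².

48.90 mm²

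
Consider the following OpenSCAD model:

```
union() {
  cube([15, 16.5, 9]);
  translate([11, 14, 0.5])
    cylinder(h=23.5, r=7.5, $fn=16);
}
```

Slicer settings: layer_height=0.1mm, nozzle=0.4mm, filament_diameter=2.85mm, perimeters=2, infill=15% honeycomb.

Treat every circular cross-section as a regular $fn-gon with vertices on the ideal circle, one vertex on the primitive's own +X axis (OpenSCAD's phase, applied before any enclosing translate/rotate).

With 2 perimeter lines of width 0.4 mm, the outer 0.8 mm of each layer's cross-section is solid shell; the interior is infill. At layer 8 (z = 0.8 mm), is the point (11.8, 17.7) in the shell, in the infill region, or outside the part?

At z = 0.8 mm: the cube (footprint 15×16.5) is included at this height; the cylinder at (11, 14): section is a regular 16-gon, circumradius r=7.5; Combining (union): the regions partially overlap (shared area 99.29 mm²), so overlapping operands fuse into one piece — 1 connected region. Overall, the cross-section is a single solid region. The nearest boundary edge runs (11.00, 21.50)→(13.87, 20.93); distance from the point to it = 3.57 mm. The point is inside the cross-section and 3.57 mm from the nearest boundary — more than the 0.8 mm shell width (2 × 0.4), so it's in the infill interior.

infill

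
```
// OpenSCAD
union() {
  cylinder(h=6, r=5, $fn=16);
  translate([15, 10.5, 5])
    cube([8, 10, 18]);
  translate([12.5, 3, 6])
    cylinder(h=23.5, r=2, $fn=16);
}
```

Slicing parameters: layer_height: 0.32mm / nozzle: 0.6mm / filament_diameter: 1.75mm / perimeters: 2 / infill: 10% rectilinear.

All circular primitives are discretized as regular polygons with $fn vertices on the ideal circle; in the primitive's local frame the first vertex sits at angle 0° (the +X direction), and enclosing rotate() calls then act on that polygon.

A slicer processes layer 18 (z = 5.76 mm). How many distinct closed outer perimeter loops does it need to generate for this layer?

At z = 5.76 mm: the r=5 cylinder contributes a regular 16-gon of circumradius 5; the cube at (15, 10.5) (footprint 8×10) is included at this height; the cylinder at (12.5, 3) is absent (z outside [6, 29.5]); Merging all regions: the 2 present regions are separate (no shared area or edge), so areas and boundary lengths simply add and each stays a separate island — 2 connected regions. The result has 2 disconnected regions.

2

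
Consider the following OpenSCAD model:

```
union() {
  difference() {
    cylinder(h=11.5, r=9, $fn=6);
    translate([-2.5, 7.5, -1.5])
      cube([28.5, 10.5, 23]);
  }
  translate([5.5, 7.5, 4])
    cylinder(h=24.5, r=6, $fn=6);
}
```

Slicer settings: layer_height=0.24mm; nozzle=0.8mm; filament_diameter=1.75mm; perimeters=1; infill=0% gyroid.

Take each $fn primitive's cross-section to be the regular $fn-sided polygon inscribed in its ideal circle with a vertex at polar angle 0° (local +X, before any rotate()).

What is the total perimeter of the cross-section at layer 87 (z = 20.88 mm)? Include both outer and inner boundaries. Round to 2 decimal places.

At z = 20.88 mm: the cylinder is not intersected at this z (z outside [0, 11.5]); the 28.5×10.5 cube at (-2.5, 7.5) contributes its full rectangle (perimeter 78.00 mm); Taking the first minus the rest: the first operand is absent here, so nothing remains; the r=6 cylinder at (5.5, 7.5) gives a regular 6-gon of circumradius 6 (constant along its height) (perimeter = 2·6·6.000·sin(180°/6) = 36.00 mm); Combining (union): only the r=6 cylinder at (5.5, 7.5) is present, so the union is just that shape — boundary = 36.00 mm. Overall, the cross-section is a single solid region. Total boundary length (outer) = 36.00 mm.

36.00 mm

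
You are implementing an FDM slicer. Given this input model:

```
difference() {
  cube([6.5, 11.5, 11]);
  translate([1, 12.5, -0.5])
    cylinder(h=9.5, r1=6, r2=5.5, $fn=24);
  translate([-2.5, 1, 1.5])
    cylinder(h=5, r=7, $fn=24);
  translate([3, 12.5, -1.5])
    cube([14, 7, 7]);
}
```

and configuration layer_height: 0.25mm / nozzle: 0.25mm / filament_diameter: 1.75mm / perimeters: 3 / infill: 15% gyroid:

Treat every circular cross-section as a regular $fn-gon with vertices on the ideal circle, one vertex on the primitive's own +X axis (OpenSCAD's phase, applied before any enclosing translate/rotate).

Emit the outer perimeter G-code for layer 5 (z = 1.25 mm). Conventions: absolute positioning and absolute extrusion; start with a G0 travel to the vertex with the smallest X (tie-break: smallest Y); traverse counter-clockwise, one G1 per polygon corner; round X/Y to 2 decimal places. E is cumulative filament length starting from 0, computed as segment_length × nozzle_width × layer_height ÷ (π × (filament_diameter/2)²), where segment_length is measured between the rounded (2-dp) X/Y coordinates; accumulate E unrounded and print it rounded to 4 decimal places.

At z = 1.25 mm: the cube is present — its section is the full 6.5×11.5 rectangle; the cone at (1, 12.5) (r1=6→r2=5.5) has section circumradius 5.908 here — a regular 24-gon; the cylinder at (-2.5, 1) is absent (z outside [1.5, 6.5]); the 14×7 cube at (3, 12.5) contributes its full rectangle; Taking the first minus the rest: starting from the 6.5×11.5 cube, the cone at (1, 12.5) partially overlaps it — only the 25.92 mm² overlap (of its 108.40 mm²) is removed, clipping the outline; the 14×7 cube at (3, 12.5) misses the remaining region (no effect) — 1 connected region. The outline is a single polygon with 9 vertices. Extrusion per mm of travel: 0.25 × 0.25 / (π × 0.875²) = 0.025984. Accumulating E over each segment gives final E = 0.8281.

G0 X0.00 Y0.00 Z1.25
G1 X6.50 Y0.00 E0.1689
G1 X6.50 Y10.47 E0.4410
G1 X6.12 Y9.55 E0.4668
G1 X5.18 Y8.32 E0.5070
G1 X3.95 Y7.38 E0.5473
G1 X2.53 Y6.79 E0.5872
G1 X1.00 Y6.59 E0.6273
G1 X0.00 Y6.72 E0.6535
G1 X0.00 Y0.00 E0.8281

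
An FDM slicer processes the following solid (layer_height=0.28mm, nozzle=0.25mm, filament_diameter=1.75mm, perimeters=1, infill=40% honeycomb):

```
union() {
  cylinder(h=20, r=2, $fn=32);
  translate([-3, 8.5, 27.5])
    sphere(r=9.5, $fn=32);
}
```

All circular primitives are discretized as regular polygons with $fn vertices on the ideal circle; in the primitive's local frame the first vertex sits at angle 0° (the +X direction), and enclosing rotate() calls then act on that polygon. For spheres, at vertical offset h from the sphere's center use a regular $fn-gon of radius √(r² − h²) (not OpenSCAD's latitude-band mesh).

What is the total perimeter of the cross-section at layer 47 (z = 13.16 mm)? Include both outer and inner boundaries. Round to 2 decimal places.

At z = 13.16 mm: the r=2 cylinder gives a regular 32-gon of circumradius 2 (constant along its height) (perimeter = 2·32·2.000·sin(180°/32) = 12.55 mm); the sphere at (-3, 8.5) is absent (|z−center|=14.340 > r=9.5); Combining (union): only the r=2 cylinder is present, so the union is just that shape — boundary = 12.55 mm. Overall, the cross-section is a single solid region. Total boundary length (outer) = 12.55 mm.

12.55 mm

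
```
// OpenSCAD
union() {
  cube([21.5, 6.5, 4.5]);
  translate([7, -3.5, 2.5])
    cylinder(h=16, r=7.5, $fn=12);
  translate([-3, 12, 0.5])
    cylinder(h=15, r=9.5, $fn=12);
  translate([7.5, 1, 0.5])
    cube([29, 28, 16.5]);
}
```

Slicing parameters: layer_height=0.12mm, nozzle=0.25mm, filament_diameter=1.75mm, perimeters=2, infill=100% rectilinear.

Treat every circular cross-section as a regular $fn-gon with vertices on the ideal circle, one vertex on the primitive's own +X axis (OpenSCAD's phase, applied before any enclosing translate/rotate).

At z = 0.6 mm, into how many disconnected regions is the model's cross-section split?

1

At z = 0.6 mm: the cube (footprint 21.5×6.5) is included at this height; the cylinder at (7, -3.5) is absent (z outside [2.5, 18.5]); the r=9.5 cylinder at (-3, 12) gives a regular 12-gon of circumradius 9.5 (constant along its height); the 29×28 cube at (7.5, 1) contributes its full rectangle; Combining (union): the regions partially overlap (shared area 85.90 mm²), so overlapping operands fuse into one piece — 1 connected region. The result has 1 disconnected region.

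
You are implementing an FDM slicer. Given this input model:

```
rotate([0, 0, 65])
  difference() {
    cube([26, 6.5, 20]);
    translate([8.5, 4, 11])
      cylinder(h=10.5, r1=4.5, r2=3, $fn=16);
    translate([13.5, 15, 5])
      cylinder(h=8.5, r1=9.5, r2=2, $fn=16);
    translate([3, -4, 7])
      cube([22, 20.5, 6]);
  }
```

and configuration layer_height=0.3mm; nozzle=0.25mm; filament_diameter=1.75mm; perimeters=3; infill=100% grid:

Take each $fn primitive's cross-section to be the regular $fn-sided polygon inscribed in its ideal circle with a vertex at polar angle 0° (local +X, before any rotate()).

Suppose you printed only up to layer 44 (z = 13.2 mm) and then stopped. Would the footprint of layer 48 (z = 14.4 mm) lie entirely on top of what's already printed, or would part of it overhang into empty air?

Compare the two slices. At z = 13.2: the 26×6.5 cube contributes its full rectangle (area 169.00 mm²); the cone at (8.5, 4): at t=0.210 of its height the radius interpolates to r₁+(r₂−r₁)t = 4.186, giving a regular 16-gon of that circumradius (area = (16/2)·4.186²·sin(360°/16) = 53.64 mm²); the cone at (13.5, 15): at t=0.965 of its height the radius interpolates to r₁+(r₂−r₁)t = 2.265, giving a regular 16-gon of that circumradius (area = (16/2)·2.265²·sin(360°/16) = 15.70 mm²); the cube at (3, -4) does not reach this height (z outside [7, 13]); Taking the first minus the rest: starting from the 26×6.5 cube (169.00 mm²), the cone at (8.5, 4) partially overlaps it — only the 45.95 mm² overlap (of its 53.64 mm²) is removed, clipping the outline; the cone at (13.5, 15) misses the remaining region (no effect) — area = 123.05 mm²; (rotated 65° about Z; rotation is an isometry so areas/perimeters/island counts are preserved). At z = 14.4: the 26×6.5 cube contributes its full rectangle (area 169.00 mm²); the cone at (8.5, 4) contributes a regular 16-gon of circumradius 4.014 (interpolated between r1=4.5 and r2=3 at t=0.324) (area = (16/2)·4.014²·sin(360°/16) = 49.33 mm²); the cone at (13.5, 15) is absent (z outside [5, 13.5]); the cube at (3, -4) is not intersected at this z (z outside [7, 13]); After the difference (first − rest): starting from the 26×6.5 cube (169.00 mm²), the cone at (8.5, 4) partially overlaps it — only the 43.06 mm² overlap (of its 49.33 mm²) is removed, clipping the outline — area = 125.94 mm²; (whole slice rotated 65° about Z — lengths, areas and connectivity unchanged). Checking containment: at z = 14.4 the cross-section extends beyond the z = 13.2 cross-section by about 2.89 mm².

part overhangs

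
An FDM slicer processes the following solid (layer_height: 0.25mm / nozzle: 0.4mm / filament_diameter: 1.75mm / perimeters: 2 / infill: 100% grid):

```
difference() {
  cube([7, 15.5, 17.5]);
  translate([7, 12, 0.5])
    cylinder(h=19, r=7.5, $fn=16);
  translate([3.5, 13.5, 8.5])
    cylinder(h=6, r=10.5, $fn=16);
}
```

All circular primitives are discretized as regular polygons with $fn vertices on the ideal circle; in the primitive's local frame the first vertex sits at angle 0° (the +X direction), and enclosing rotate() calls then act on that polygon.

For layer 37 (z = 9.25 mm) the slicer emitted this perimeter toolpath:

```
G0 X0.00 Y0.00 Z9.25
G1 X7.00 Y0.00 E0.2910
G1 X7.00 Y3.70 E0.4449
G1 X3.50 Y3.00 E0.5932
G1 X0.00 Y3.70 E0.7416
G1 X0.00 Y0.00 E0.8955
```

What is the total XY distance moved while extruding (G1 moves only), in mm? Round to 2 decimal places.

21.54 mm

Sum the Euclidean lengths of each G1 segment: total = 21.54 mm.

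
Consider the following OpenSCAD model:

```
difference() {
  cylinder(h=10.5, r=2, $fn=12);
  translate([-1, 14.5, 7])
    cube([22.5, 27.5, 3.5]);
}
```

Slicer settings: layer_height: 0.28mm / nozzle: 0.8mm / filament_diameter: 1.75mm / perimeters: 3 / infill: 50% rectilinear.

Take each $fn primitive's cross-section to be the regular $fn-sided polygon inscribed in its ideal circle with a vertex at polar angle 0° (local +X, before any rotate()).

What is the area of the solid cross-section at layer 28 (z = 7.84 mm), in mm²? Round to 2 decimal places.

At z = 7.84 mm: the r=2 cylinder contributes a regular 12-gon of circumradius 2 (area = (12/2)·2.000²·sin(360°/12) = 12.00 mm²); the cube at (-1, 14.5) (footprint 22.5×27.5) is included at this height (area 618.75 mm²); Taking the first minus the rest: starting from the r=2 cylinder (12.00 mm²), the 22.5×27.5 cube at (-1, 14.5) misses the remaining region (no effect) — area = 12.00 mm². Overall, the cross-section is a single solid region. Net area = 12.00 mm².

12.00 mm²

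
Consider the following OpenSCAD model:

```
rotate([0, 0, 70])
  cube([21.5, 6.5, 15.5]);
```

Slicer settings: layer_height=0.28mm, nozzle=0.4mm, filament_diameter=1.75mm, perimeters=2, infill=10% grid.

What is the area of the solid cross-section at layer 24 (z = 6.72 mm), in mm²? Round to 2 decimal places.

At z = 6.72 mm: the 21.5×6.5 cube contributes its full rectangle (area 139.75 mm²); (rotated 70° about Z; rotation is an isometry so areas/perimeters/island counts are preserved). Overall, the cross-section is a single solid region. Net area = 139.75 mm².

139.75 mm²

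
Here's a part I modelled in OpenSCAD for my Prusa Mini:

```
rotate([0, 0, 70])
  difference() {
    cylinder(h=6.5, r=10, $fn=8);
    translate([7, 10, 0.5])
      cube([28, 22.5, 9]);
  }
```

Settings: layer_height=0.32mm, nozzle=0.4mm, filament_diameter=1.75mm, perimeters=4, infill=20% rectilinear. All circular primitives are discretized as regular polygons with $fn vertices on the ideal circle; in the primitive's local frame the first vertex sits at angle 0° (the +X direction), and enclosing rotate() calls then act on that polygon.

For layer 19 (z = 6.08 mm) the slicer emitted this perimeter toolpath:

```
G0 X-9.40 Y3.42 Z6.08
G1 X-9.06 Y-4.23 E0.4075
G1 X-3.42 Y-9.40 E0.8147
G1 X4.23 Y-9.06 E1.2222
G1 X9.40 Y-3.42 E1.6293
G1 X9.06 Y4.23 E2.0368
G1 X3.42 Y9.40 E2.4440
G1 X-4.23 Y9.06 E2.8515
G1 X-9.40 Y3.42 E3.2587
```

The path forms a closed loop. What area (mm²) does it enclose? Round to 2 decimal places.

282.89 mm²

Apply the shoelace formula to the sequence of (X, Y) vertices; enclosed area = 282.89 mm².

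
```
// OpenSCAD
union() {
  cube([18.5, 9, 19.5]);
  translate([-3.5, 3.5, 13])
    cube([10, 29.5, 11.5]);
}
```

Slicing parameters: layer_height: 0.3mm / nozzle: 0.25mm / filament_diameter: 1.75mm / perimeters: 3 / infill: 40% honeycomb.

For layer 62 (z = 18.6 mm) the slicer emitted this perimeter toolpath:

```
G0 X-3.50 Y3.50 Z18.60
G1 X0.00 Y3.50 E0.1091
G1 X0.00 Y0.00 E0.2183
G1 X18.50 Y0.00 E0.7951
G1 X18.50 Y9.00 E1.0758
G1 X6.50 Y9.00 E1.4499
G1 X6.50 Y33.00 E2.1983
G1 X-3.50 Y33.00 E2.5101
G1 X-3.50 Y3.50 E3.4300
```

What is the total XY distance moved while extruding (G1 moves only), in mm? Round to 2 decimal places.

110.00 mm

Sum the Euclidean lengths of each G1 segment: total = 110.00 mm.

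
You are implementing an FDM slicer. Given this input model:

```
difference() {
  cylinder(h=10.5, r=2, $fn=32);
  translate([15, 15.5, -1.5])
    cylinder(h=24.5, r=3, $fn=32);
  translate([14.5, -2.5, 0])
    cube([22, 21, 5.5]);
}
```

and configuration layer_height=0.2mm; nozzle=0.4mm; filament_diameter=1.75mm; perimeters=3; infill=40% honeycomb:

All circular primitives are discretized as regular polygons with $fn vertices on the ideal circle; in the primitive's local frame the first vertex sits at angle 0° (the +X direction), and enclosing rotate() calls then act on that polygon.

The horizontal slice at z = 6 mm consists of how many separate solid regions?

At z = 6 mm: the cylinder: section is a regular 32-gon, circumradius r=2; the r=3 cylinder at (15, 15.5) gives a regular 32-gon of circumradius 3 (constant along its height); the cube at (14.5, -2.5) is not intersected at this z (z outside [0, 5.5]); Subtracting the remaining from the first: starting from the r=2 cylinder, the r=3 cylinder at (15, 15.5) misses the remaining region (no effect) — 1 connected region. The result has 1 disconnected region.

1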